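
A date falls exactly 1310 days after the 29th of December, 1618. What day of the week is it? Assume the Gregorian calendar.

Dec 29, 1618 is a Saturday.
1310 mod 7 = 1, so 1310 days after a Saturday is Saturday + 1 = Sunday.

Sunday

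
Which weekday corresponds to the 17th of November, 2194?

Doomsday rule: the anchor day for the 2100s is Sunday. For year 94: 94÷12 = 7 r 10, and 10÷4 = 2, so 7+10+2 = 19.
Sunday + 19 ≡ Friday — that's 2194's doomsday.
In November the doomsday date is Nov 7.
Nov 17 is 10 days after Nov 7; 10 mod 7 = 3, so Friday + 3 = Monday.

Monday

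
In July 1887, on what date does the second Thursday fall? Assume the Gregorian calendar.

July 1, 1887 is a Friday.
The first Thursday is therefore July 7 (6 days later).
The second Thursday is 7 + 1×7 = July 14.

July 14, 1887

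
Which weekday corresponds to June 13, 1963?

Doomsday rule: the anchor day for the 1900s is Wednesday. For year 63: 63÷12 = 5 r 3, and 3÷4 = 0, so 5+3+0 = 8.
Wednesday + 8 ≡ Thursday — that's 1963's doomsday.
In June the doomsday date is Jun 6.
Jun 13 is 7 days after Jun 6; 7 mod 7 = 0, so Thursday + 0 = Thursday.

Thursday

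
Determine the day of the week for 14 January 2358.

Tuesday

Doomsday rule: the anchor day for the 2300s is Wednesday. For year 58: 58÷12 = 4 r 10, and 10÷4 = 2, so 4+10+2 = 16.
Wednesday + 16 ≡ Friday — that's 2358's doomsday.
In January the doomsday date is Jan 3 (2358 is not a leap year).
Jan 14 is 11 days after Jan 3; 11 mod 7 = 4, so Friday + 4 = Tuesday.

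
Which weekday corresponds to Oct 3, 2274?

Saturday

Doomsday rule: the anchor day for the 2200s is Friday. For year 74: 74÷12 = 6 r 2, and 2÷4 = 0, so 6+2+0 = 8.
Friday + 8 ≡ Saturday — that's 2274's doomsday.
In October the doomsday date is Oct 10.
Oct 3 is 7 days before Oct 10; 7 mod 7 = 0, so Saturday − 0 = Saturday.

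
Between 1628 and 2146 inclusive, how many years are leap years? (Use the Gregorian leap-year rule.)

126

Multiples of 4 in [1628,2146]: 130.
Of those, multiples of 100: 5 (not leap unless ÷400).
Multiples of 400: 1.
Leap years = 130 − 5 + 1 = 126.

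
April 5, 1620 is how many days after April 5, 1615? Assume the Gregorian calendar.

Apr 5, 1615 → Apr 5, 1616: 366 days (Feb 29, 1616 is in that span).
Apr 5, 1616 → Apr 5, 1617: 365 days.
Apr 5, 1617 → Apr 5, 1618: 365 days.
Apr 5, 1618 → Apr 5, 1619: 365 days.
Apr 5, 1619 → May 5, 1619: 30 days (April has 30).
May 5, 1619 → Jun 5, 1619: 31 days (May has 31).
Jun 5, 1619 → Jul 5, 1619: 30 days (June has 30).
Jul 5, 1619 → Aug 5, 1619: 31 days (July has 31).
Aug 5, 1619 → Sep 5, 1619: 31 days (August has 31).
Sep 5, 1619 → Oct 5, 1619: 30 days (September has 30).
Oct 5, 1619 → Nov 5, 1619: 31 days (October has 31).
Nov 5, 1619 → Dec 5, 1619: 30 days (November has 30).
Dec 5, 1619 → Jan 5, 1620: 31 days (December has 31).
Jan 5, 1620 → Feb 5, 1620: 31 days (January has 31).
Feb 5, 1620 → Mar 5, 1620: 29 days (February has 29).
Mar 5, 1620 → Apr 5, 1620: 31 days.
Total: 1827 days.

1827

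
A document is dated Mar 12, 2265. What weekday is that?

Doomsday rule: the anchor day for the 2200s is Friday. For year 65: 65÷12 = 5 r 5, and 5÷4 = 1, so 5+5+1 = 11.
Friday + 11 ≡ Tuesday — that's 2265's doomsday.
In March the doomsday date is Mar 14.
Mar 12 is 2 days before Mar 14; 2 mod 7 = 2, so Tuesday − 2 = Sunday.

Sunday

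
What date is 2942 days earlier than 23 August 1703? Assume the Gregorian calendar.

−365 (one year) → Aug 23, 1702 (2577 left).
−365 (one year) → Aug 23, 1701 (2212 left).
−365 (one year) → Aug 23, 1700 (1847 left).
−365 (one year) → Aug 23, 1699 (1482 left).
−365 (one year) → Aug 23, 1698 (1117 left).
−365 (one year) → Aug 23, 1697 (752 left).
−365 (one year) → Aug 23, 1696 (387 left).
−23 → Jul 31, 1696 (end of Jul, 31 days; 364 left).
−31 → Jun 30, 1696 (end of Jun, 30 days; 333 left).
−30 → May 31, 1696 (end of May, 31 days; 303 left).
−31 → Apr 30, 1696 (end of Apr, 30 days; 272 left).
−30 → Mar 31, 1696 (end of Mar, 31 days; 242 left).
−31 → Feb 29, 1696 (end of Feb, 29 days; 211 left).
−29 → Jan 31, 1696 (end of Jan, 31 days; 182 left).
−31 → Dec 31, 1695 (end of Dec, 31 days; 151 left).
−31 → Nov 30, 1695 (end of Nov, 30 days; 120 left).
−30 → Oct 31, 1695 (end of Oct, 31 days; 90 left).
−31 → Sep 30, 1695 (end of Sep, 30 days; 59 left).
−30 → Aug 31, 1695 (end of Aug, 31 days; 29 left).
−29 → Aug 2, 1695.

August 2, 1695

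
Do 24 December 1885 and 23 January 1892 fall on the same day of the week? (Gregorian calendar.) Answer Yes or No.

No

From Dec 24, 1885 to Jan 23, 1892 is 2221 days.
2221 mod 7 = 2, so they are different weekdays.
(Dec 24, 1885 is a Thursday; Jan 23, 1892 is a Saturday.)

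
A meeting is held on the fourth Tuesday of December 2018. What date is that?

December 1, 2018 is a Saturday.
The first Tuesday is therefore December 4 (3 days later).
The fourth Tuesday is 4 + 3×7 = December 25.

December 25, 2018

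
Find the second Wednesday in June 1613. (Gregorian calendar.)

June 1, 1613 is a Saturday.
The first Wednesday is therefore June 5 (4 days later).
The second Wednesday is 5 + 1×7 = June 12.

June 12, 1613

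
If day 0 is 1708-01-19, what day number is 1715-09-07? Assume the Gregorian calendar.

2788

Jan 19, 1708 → Jan 19, 1709: 366 days (Feb 29, 1708 is in that span).
Jan 19, 1709 → Jan 19, 1710: 365 days.
Jan 19, 1710 → Jan 19, 1711: 365 days.
Jan 19, 1711 → Jan 19, 1712: 365 days.
Jan 19, 1712 → Jan 19, 1713: 366 days (Feb 29, 1712 is in that span).
Jan 19, 1713 → Jan 19, 1714: 365 days.
Jan 19, 1714 → Jan 19, 1715: 365 days.
Jan 19, 1715 → Feb 19, 1715: 31 days (January has 31).
Feb 19, 1715 → Mar 19, 1715: 28 days (February has 28).
Mar 19, 1715 → Apr 19, 1715: 31 days (March has 31).
Apr 19, 1715 → May 19, 1715: 30 days (April has 30).
May 19, 1715 → Jun 19, 1715: 31 days (May has 31).
Jun 19, 1715 → Jul 19, 1715: 30 days (June has 30).
Jul 19, 1715 → Aug 19, 1715: 31 days (July has 31).
Aug 19, 1715 → Sep 7, 1715: 19 days.
Total: 2788 days.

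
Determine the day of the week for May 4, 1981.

Doomsday rule: the anchor day for the 1900s is Wednesday. For year 81: 81÷12 = 6 r 9, and 9÷4 = 2, so 6+9+2 = 17.
Wednesday + 17 ≡ Saturday — that's 1981's doomsday.
In May the doomsday date is May 9.
May 4 is 5 days before May 9; 5 mod 7 = 5, so Saturday − 5 = Monday.

Monday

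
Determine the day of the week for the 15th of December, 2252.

Wednesday

Doomsday rule: the anchor day for the 2200s is Friday. For year 52: 52÷12 = 4 r 4, and 4÷4 = 1, so 4+4+1 = 9.
Friday + 9 ≡ Sunday — that's 2252's doomsday.
In December the doomsday date is Dec 12.
Dec 15 is 3 days after Dec 12; 3 mod 7 = 3, so Sunday + 3 = Wednesday.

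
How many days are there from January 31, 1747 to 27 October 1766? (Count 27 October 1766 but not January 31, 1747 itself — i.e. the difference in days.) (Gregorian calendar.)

Jan 31, 1747 → Jan 31, 1748: 365 days.
Jan 31, 1748 → Jan 31, 1749: 366 days (Feb 29, 1748 is in that span).
Jan 31, 1749 → Jan 31, 1750: 365 days.
Jan 31, 1750 → Jan 31, 1751: 365 days.
Jan 31, 1751 → Jan 31, 1752: 365 days.
Jan 31, 1752 → Jan 31, 1753: 366 days (Feb 29, 1752 is in that span).
Jan 31, 1753 → Jan 31, 1754: 365 days.
Jan 31, 1754 → Jan 31, 1755: 365 days.
Jan 31, 1755 → Jan 31, 1756: 365 days.
Jan 31, 1756 → Jan 31, 1757: 366 days (Feb 29, 1756 is in that span).
Jan 31, 1757 → Jan 31, 1758: 365 days.
Jan 31, 1758 → Jan 31, 1759: 365 days.
Jan 31, 1759 → Jan 31, 1760: 365 days.
Jan 31, 1760 → Jan 31, 1761: 366 days (Feb 29, 1760 is in that span).
Jan 31, 1761 → Jan 31, 1762: 365 days.
Jan 31, 1762 → Jan 31, 1763: 365 days.
Jan 31, 1763 → Jan 31, 1764: 365 days.
Jan 31, 1764 → Jan 31, 1765: 366 days (Feb 29, 1764 is in that span).
Jan 31, 1765 → Jan 31, 1766: 365 days.
Jan 31, 1766 → Feb 28, 1766: 28 days (January has 31).
Feb 28, 1766 → Mar 28, 1766: 28 days (February has 28).
Mar 28, 1766 → Apr 28, 1766: 31 days (March has 31).
Apr 28, 1766 → May 28, 1766: 30 days (April has 30).
May 28, 1766 → Jun 28, 1766: 31 days (May has 31).
Jun 28, 1766 → Jul 28, 1766: 30 days (June has 30).
Jul 28, 1766 → Aug 28, 1766: 31 days (July has 31).
Aug 28, 1766 → Sep 28, 1766: 31 days (August has 31).
Sep 28, 1766 → Oct 27, 1766: 29 days.
Total: 7209 days.

7209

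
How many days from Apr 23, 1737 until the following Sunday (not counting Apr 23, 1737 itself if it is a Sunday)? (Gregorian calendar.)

5

Apr 23, 1737 is a Tuesday.
From Tuesday to the next Sunday is 5 days.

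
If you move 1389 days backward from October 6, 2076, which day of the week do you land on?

Oct 6, 2076 is a Tuesday.
1389 mod 7 = 3, so 1389 days before a Tuesday is Tuesday − 3 = Saturday.

Saturday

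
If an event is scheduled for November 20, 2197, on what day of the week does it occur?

January 1, 2197 is a Sunday.
Jan 1, 2197 → Feb 1, 2197: 31 days (January has 31).
Feb 1, 2197 → Mar 1, 2197: 28 days (February has 28).
Mar 1, 2197 → Apr 1, 2197: 31 days (March has 31).
Apr 1, 2197 → May 1, 2197: 30 days (April has 30).
May 1, 2197 → Jun 1, 2197: 31 days (May has 31).
Jun 1, 2197 → Jul 1, 2197: 30 days (June has 30).
Jul 1, 2197 → Aug 1, 2197: 31 days (July has 31).
Aug 1, 2197 → Sep 1, 2197: 31 days (August has 31).
Sep 1, 2197 → Oct 1, 2197: 30 days (September has 30).
Oct 1, 2197 → Nov 1, 2197: 31 days (October has 31).
Nov 1, 2197 → Nov 20, 2197: 19 days.
Total: 323 days.
323 mod 7 = 1, so Sunday + 1 = Monday.

Monday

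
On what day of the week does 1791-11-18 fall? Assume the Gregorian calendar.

Doomsday rule: the anchor day for the 1700s is Sunday. For year 91: 91÷12 = 7 r 7, and 7÷4 = 1, so 7+7+1 = 15.
Sunday + 15 ≡ Monday — that's 1791's doomsday.
In November the doomsday date is Nov 7.
Nov 18 is 11 days after Nov 7; 11 mod 7 = 4, so Monday + 4 = Friday.

Friday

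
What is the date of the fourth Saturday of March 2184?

March 1, 2184 is a Monday.
The first Saturday is therefore March 6 (5 days later).
The fourth Saturday is 6 + 3×7 = March 27.

March 27, 2184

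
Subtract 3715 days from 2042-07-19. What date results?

May 17, 2032

−365 (one year) → Jul 19, 2041 (3350 left).
−365 (one year) → Jul 19, 2040 (2985 left).
−366 (one year; includes Feb 29, 2040) → Jul 19, 2039 (2619 left).
−365 (one year) → Jul 19, 2038 (2254 left).
−365 (one year) → Jul 19, 2037 (1889 left).
−365 (one year) → Jul 19, 2036 (1524 left).
−366 (one year; includes Feb 29, 2036) → Jul 19, 2035 (1158 left).
−365 (one year) → Jul 19, 2034 (793 left).
−365 (one year) → Jul 19, 2033 (428 left).
−365 (one year) → Jul 19, 2032 (63 left).
−19 → Jun 30, 2032 (end of Jun, 30 days; 44 left).
−30 → May 31, 2032 (end of May, 31 days; 14 left).
−14 → May 17, 2032.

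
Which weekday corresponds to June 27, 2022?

Monday

January 1, 2022 is a Saturday.
Jan 1, 2022 → Feb 1, 2022: 31 days (January has 31).
Feb 1, 2022 → Mar 1, 2022: 28 days (February has 28).
Mar 1, 2022 → Apr 1, 2022: 31 days (March has 31).
Apr 1, 2022 → May 1, 2022: 30 days (April has 30).
May 1, 2022 → Jun 1, 2022: 31 days (May has 31).
Jun 1, 2022 → Jun 27, 2022: 26 days.
Total: 177 days.
177 mod 7 = 2, so Saturday + 2 = Monday.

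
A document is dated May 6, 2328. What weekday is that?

Doomsday rule: the anchor day for the 2300s is Wednesday. For year 28: 28÷12 = 2 r 4, and 4÷4 = 1, so 2+4+1 = 7.
Wednesday + 7 ≡ Wednesday — that's 2328's doomsday.
In May the doomsday date is May 9.
May 6 is 3 days before May 9; 3 mod 7 = 3, so Wednesday − 3 = Sunday.

Sunday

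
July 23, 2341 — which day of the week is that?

Wednesday

Doomsday rule: the anchor day for the 2300s is Wednesday. For year 41: 41÷12 = 3 r 5, and 5÷4 = 1, so 3+5+1 = 9.
Wednesday + 9 ≡ Friday — that's 2341's doomsday.
In July the doomsday date is Jul 11.
Jul 23 is 12 days after Jul 11; 12 mod 7 = 5, so Friday + 5 = Wednesday.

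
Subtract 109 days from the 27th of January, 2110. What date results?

October 10, 2109

−27 → Dec 31, 2109 (end of Dec, 31 days; 82 left).
−31 → Nov 30, 2109 (end of Nov, 30 days; 51 left).
−30 → Oct 31, 2109 (end of Oct, 31 days; 21 left).
−21 → Oct 10, 2109.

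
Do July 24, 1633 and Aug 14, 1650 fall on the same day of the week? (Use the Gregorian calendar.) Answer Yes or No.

From Jul 24, 1633 to Aug 14, 1650 is 6230 days.
6230 mod 7 = 0, so they are the same weekday.
(Jul 24, 1633 is a Sunday; Aug 14, 1650 is a Sunday.)

Yes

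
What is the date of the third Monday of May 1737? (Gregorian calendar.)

May 1, 1737 is a Wednesday.
The first Monday is therefore May 6 (5 days later).
The third Monday is 6 + 2×7 = May 20.

May 20, 1737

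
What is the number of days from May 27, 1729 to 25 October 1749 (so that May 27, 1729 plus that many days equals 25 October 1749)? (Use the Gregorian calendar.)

May 27, 1729 → May 27, 1730: 365 days.
May 27, 1730 → May 27, 1731: 365 days.
May 27, 1731 → May 27, 1732: 366 days (Feb 29, 1732 is in that span).
May 27, 1732 → May 27, 1733: 365 days.
May 27, 1733 → May 27, 1734: 365 days.
May 27, 1734 → May 27, 1735: 365 days.
May 27, 1735 → May 27, 1736: 366 days (Feb 29, 1736 is in that span).
May 27, 1736 → May 27, 1737: 365 days.
May 27, 1737 → May 27, 1738: 365 days.
May 27, 1738 → May 27, 1739: 365 days.
May 27, 1739 → May 27, 1740: 366 days (Feb 29, 1740 is in that span).
May 27, 1740 → May 27, 1741: 365 days.
May 27, 1741 → May 27, 1742: 365 days.
May 27, 1742 → May 27, 1743: 365 days.
May 27, 1743 → May 27, 1744: 366 days (Feb 29, 1744 is in that span).
May 27, 1744 → May 27, 1745: 365 days.
May 27, 1745 → May 27, 1746: 365 days.
May 27, 1746 → May 27, 1747: 365 days.
May 27, 1747 → May 27, 1748: 366 days (Feb 29, 1748 is in that span).
May 27, 1748 → May 27, 1749: 365 days.
May 27, 1749 → Jun 27, 1749: 31 days (May has 31).
Jun 27, 1749 → Jul 27, 1749: 30 days (June has 30).
Jul 27, 1749 → Aug 27, 1749: 31 days (July has 31).
Aug 27, 1749 → Sep 27, 1749: 31 days (August has 31).
Sep 27, 1749 → Oct 25, 1749: 28 days.
Total: 7456 days.

7456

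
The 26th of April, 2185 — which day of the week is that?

Tuesday

January 1, 2185 is a Saturday.
Jan 1, 2185 → Feb 1, 2185: 31 days (January has 31).
Feb 1, 2185 → Mar 1, 2185: 28 days (February has 28).
Mar 1, 2185 → Apr 1, 2185: 31 days (March has 31).
Apr 1, 2185 → Apr 26, 2185: 25 days.
Total: 115 days.
115 mod 7 = 3, so Saturday + 3 = Tuesday.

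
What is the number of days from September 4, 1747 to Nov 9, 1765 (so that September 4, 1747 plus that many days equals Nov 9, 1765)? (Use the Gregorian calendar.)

6641

Sep 4, 1747 → Sep 4, 1748: 366 days (Feb 29, 1748 is in that span).
Sep 4, 1748 → Sep 4, 1749: 365 days.
Sep 4, 1749 → Sep 4, 1750: 365 days.
Sep 4, 1750 → Sep 4, 1751: 365 days.
Sep 4, 1751 → Sep 4, 1752: 366 days (Feb 29, 1752 is in that span).
Sep 4, 1752 → Sep 4, 1753: 365 days.
Sep 4, 1753 → Sep 4, 1754: 365 days.
Sep 4, 1754 → Sep 4, 1755: 365 days.
Sep 4, 1755 → Sep 4, 1756: 366 days (Feb 29, 1756 is in that span).
Sep 4, 1756 → Sep 4, 1757: 365 days.
Sep 4, 1757 → Sep 4, 1758: 365 days.
Sep 4, 1758 → Sep 4, 1759: 365 days.
Sep 4, 1759 → Sep 4, 1760: 366 days (Feb 29, 1760 is in that span).
Sep 4, 1760 → Sep 4, 1761: 365 days.
Sep 4, 1761 → Sep 4, 1762: 365 days.
Sep 4, 1762 → Sep 4, 1763: 365 days.
Sep 4, 1763 → Sep 4, 1764: 366 days (Feb 29, 1764 is in that span).
Sep 4, 1764 → Sep 4, 1765: 365 days.
Sep 4, 1765 → Oct 4, 1765: 30 days (September has 30).
Oct 4, 1765 → Nov 4, 1765: 31 days (October has 31).
Nov 4, 1765 → Nov 9, 1765: 5 days.
Total: 6641 days.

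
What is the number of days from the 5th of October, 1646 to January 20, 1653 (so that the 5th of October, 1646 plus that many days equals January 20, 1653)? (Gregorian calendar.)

Oct 5, 1646 → Oct 5, 1647: 365 days.
Oct 5, 1647 → Oct 5, 1648: 366 days (Feb 29, 1648 is in that span).
Oct 5, 1648 → Oct 5, 1649: 365 days.
Oct 5, 1649 → Oct 5, 1650: 365 days.
Oct 5, 1650 → Oct 5, 1651: 365 days.
Oct 5, 1651 → Oct 5, 1652: 366 days (Feb 29, 1652 is in that span).
Oct 5, 1652 → Nov 5, 1652: 31 days (October has 31).
Nov 5, 1652 → Dec 5, 1652: 30 days (November has 30).
Dec 5, 1652 → Jan 5, 1653: 31 days (December has 31).
Jan 5, 1653 → Jan 20, 1653: 15 days.
Total: 2299 days.

2299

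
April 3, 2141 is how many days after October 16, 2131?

Oct 16, 2131 → Oct 16, 2132: 366 days (Feb 29, 2132 is in that span).
Oct 16, 2132 → Oct 16, 2133: 365 days.
Oct 16, 2133 → Oct 16, 2134: 365 days.
Oct 16, 2134 → Oct 16, 2135: 365 days.
Oct 16, 2135 → Oct 16, 2136: 366 days (Feb 29, 2136 is in that span).
Oct 16, 2136 → Oct 16, 2137: 365 days.
Oct 16, 2137 → Oct 16, 2138: 365 days.
Oct 16, 2138 → Oct 16, 2139: 365 days.
Oct 16, 2139 → Oct 16, 2140: 366 days (Feb 29, 2140 is in that span).
Oct 16, 2140 → Nov 16, 2140: 31 days (October has 31).
Nov 16, 2140 → Dec 16, 2140: 30 days (November has 30).
Dec 16, 2140 → Jan 16, 2141: 31 days (December has 31).
Jan 16, 2141 → Feb 16, 2141: 31 days (January has 31).
Feb 16, 2141 → Mar 16, 2141: 28 days (February has 28).
Mar 16, 2141 → Apr 3, 2141: 18 days.
Total: 3457 days.

3457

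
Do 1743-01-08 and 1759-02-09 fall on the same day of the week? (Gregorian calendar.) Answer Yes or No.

No

From Jan 8, 1743 to Feb 9, 1759 is 5876 days.
5876 mod 7 = 3, so they are different weekdays.
(Jan 8, 1743 is a Tuesday; Feb 9, 1759 is a Friday.)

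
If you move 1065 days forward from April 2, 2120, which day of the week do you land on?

First find the weekday of Apr 2, 2120. Doomsday rule: the anchor day for the 2100s is Sunday. For year 20: 20÷12 = 1 r 8, and 8÷4 = 2, so 1+8+2 = 11.
Sunday + 11 ≡ Thursday — that's 2120's doomsday.
In April the doomsday date is Apr 4.
Apr 2 is 2 days before Apr 4; 2 mod 7 = 2, so Thursday − 2 = Tuesday.
1065 mod 7 = 1, so 1065 days after a Tuesday is Tuesday + 1 = Wednesday.

Wednesday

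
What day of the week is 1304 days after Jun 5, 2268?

Sunday

Jun 5, 2268 is a Friday.
1304 mod 7 = 2, so 1304 days after a Friday is Friday + 2 = Sunday.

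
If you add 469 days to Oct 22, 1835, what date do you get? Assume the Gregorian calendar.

February 2, 1837

+366 (one year; includes Feb 29, 1836) → Oct 22, 1836 (103 left).
Oct has 31 days: +10 → Nov 1, 1836 (93 left).
Nov has 30 days: +30 → Dec 1, 1836 (63 left).
Dec has 31 days: +31 → Jan 1, 1837 (32 left).
Jan has 31 days: +31 → Feb 1, 1837 (1 left).
+1 → Feb 2, 1837.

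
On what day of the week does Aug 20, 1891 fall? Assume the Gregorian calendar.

January 1, 1891 is a Thursday.
Jan 1, 1891 → Feb 1, 1891: 31 days (January has 31).
Feb 1, 1891 → Mar 1, 1891: 28 days (February has 28).
Mar 1, 1891 → Apr 1, 1891: 31 days (March has 31).
Apr 1, 1891 → May 1, 1891: 30 days (April has 30).
May 1, 1891 → Jun 1, 1891: 31 days (May has 31).
Jun 1, 1891 → Jul 1, 1891: 30 days (June has 30).
Jul 1, 1891 → Aug 1, 1891: 31 days (July has 31).
Aug 1, 1891 → Aug 20, 1891: 19 days.
Total: 231 days.
231 mod 7 = 0, so Thursday + 0 = Thursday.

Thursday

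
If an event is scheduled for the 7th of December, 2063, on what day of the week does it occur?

Doomsday rule: the anchor day for the 2000s is Tuesday. For year 63: 63÷12 = 5 r 3, and 3÷4 = 0, so 5+3+0 = 8.
Tuesday + 8 ≡ Wednesday — that's 2063's doomsday.
In December the doomsday date is Dec 12.
Dec 7 is 5 days before Dec 12; 5 mod 7 = 5, so Wednesday − 5 = Friday.

Friday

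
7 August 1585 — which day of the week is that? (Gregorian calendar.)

Doomsday rule: the anchor day for the 1500s is Wednesday. For year 85: 85÷12 = 7 r 1, and 1÷4 = 0, so 7+1+0 = 8.
Wednesday + 8 ≡ Thursday — that's 1585's doomsday.
In August the doomsday date is Aug 8.
Aug 7 is 1 day before Aug 8; 1 mod 7 = 1, so Thursday − 1 = Wednesday.

Wednesday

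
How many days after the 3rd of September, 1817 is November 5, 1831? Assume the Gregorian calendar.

5176

Sep 3, 1817 → Sep 3, 1818: 365 days.
Sep 3, 1818 → Sep 3, 1819: 365 days.
Sep 3, 1819 → Sep 3, 1820: 366 days (Feb 29, 1820 is in that span).
Sep 3, 1820 → Sep 3, 1821: 365 days.
Sep 3, 1821 → Sep 3, 1822: 365 days.
Sep 3, 1822 → Sep 3, 1823: 365 days.
Sep 3, 1823 → Sep 3, 1824: 366 days (Feb 29, 1824 is in that span).
Sep 3, 1824 → Sep 3, 1825: 365 days.
Sep 3, 1825 → Sep 3, 1826: 365 days.
Sep 3, 1826 → Sep 3, 1827: 365 days.
Sep 3, 1827 → Sep 3, 1828: 366 days (Feb 29, 1828 is in that span).
Sep 3, 1828 → Sep 3, 1829: 365 days.
Sep 3, 1829 → Sep 3, 1830: 365 days.
Sep 3, 1830 → Sep 3, 1831: 365 days.
Sep 3, 1831 → Oct 3, 1831: 30 days (September has 30).
Oct 3, 1831 → Nov 3, 1831: 31 days (October has 31).
Nov 3, 1831 → Nov 5, 1831: 2 days.
Total: 5176 days.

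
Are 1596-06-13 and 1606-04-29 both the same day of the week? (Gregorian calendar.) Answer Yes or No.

No

From Jun 13, 1596 to Apr 29, 1606 is 3607 days.
3607 mod 7 = 2, so they are different weekdays.
(Jun 13, 1596 is a Thursday; Apr 29, 1606 is a Saturday.)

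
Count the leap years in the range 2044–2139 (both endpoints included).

23

Multiples of 4 in [2044,2139]: 24.
Of those, multiples of 100: 1 (not leap unless ÷400).
Multiples of 400: 0.
Leap years = 24 − 1 + 0 = 23.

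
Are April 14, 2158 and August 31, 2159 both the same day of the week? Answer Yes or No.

From Apr 14, 2158 to Aug 31, 2159 is 504 days.
504 mod 7 = 0, so they are the same weekday.
(Apr 14, 2158 is a Friday; Aug 31, 2159 is a Friday.)

Yes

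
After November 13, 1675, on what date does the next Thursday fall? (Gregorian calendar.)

Nov 13, 1675 is a Wednesday.
From Wednesday to the next Thursday is 1 day.
Nov 13, 1675 + 1 = Nov 14, 1675.

November 14, 1675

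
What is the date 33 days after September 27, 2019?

Sep has 30 days: +4 → Oct 1, 2019 (29 left).
+29 → Oct 30, 2019.

October 30, 2019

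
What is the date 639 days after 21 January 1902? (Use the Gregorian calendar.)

October 22, 1903

+365 (one year) → Jan 21, 1903 (274 left).
Jan has 31 days: +11 → Feb 1, 1903 (263 left).
Feb has 28 days: +28 → Mar 1, 1903 (235 left).
Mar has 31 days: +31 → Apr 1, 1903 (204 left).
Apr has 30 days: +30 → May 1, 1903 (174 left).
May has 31 days: +31 → Jun 1, 1903 (143 left).
Jun has 30 days: +30 → Jul 1, 1903 (113 left).
Jul has 31 days: +31 → Aug 1, 1903 (82 left).
Aug has 31 days: +31 → Sep 1, 1903 (51 left).
Sep has 30 days: +30 → Oct 1, 1903 (21 left).
+21 → Oct 22, 1903.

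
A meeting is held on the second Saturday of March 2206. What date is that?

March 1, 2206 is a Saturday.
The first Saturday is therefore March 1 (same day).
The second Saturday is 1 + 1×7 = March 8.

March 8, 2206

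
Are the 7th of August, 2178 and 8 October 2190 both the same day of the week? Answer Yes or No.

From Aug 7, 2178 to Oct 8, 2190 is 4445 days.
4445 mod 7 = 0, so they are the same weekday.
(Aug 7, 2178 is a Friday; Oct 8, 2190 is a Friday.)

Yes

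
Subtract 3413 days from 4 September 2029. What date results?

−365 (one year) → Sep 4, 2028 (3048 left).
−366 (one year; includes Feb 29, 2028) → Sep 4, 2027 (2682 left).
−365 (one year) → Sep 4, 2026 (2317 left).
−365 (one year) → Sep 4, 2025 (1952 left).
−365 (one year) → Sep 4, 2024 (1587 left).
−366 (one year; includes Feb 29, 2024) → Sep 4, 2023 (1221 left).
−365 (one year) → Sep 4, 2022 (856 left).
−365 (one year) → Sep 4, 2021 (491 left).
−365 (one year) → Sep 4, 2020 (126 left).
−4 → Aug 31, 2020 (end of Aug, 31 days; 122 left).
−31 → Jul 31, 2020 (end of Jul, 31 days; 91 left).
−31 → Jun 30, 2020 (end of Jun, 30 days; 60 left).
−30 → May 31, 2020 (end of May, 31 days; 30 left).
−30 → May 1, 2020.

May 1, 2020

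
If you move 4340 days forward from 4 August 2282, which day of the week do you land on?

Aug 4, 2282 is a Friday.
4340 mod 7 = 0, so 4340 days after a Friday is Friday + 0 = Friday.

Friday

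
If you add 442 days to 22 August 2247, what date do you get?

+366 (one year; includes Feb 29, 2248) → Aug 22, 2248 (76 left).
Aug has 31 days: +10 → Sep 1, 2248 (66 left).
Sep has 30 days: +30 → Oct 1, 2248 (36 left).
Oct has 31 days: +31 → Nov 1, 2248 (5 left).
+5 → Nov 6, 2248.

November 6, 2248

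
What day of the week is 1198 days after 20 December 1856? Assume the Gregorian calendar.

First find the weekday of Dec 20, 1856. Doomsday rule: the anchor day for the 1800s is Friday. For year 56: 56÷12 = 4 r 8, and 8÷4 = 2, so 4+8+2 = 14.
Friday + 14 ≡ Friday — that's 1856's doomsday.
In December the doomsday date is Dec 12.
Dec 20 is 8 days after Dec 12; 8 mod 7 = 1, so Friday + 1 = Saturday.
1198 mod 7 = 1, so 1198 days after a Saturday is Saturday + 1 = Sunday.

Sunday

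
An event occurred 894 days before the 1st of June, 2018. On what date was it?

−365 (one year) → Jun 1, 2017 (529 left).
−365 (one year) → Jun 1, 2016 (164 left).
−1 → May 31, 2016 (end of May, 31 days; 163 left).
−31 → Apr 30, 2016 (end of Apr, 30 days; 132 left).
−30 → Mar 31, 2016 (end of Mar, 31 days; 102 left).
−31 → Feb 29, 2016 (end of Feb, 29 days; 71 left).
−29 → Jan 31, 2016 (end of Jan, 31 days; 42 left).
−31 → Dec 31, 2015 (end of Dec, 31 days; 11 left).
−11 → Dec 20, 2015.

December 20, 2015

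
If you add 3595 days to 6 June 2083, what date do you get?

April 9, 2093

+366 (one year; includes Feb 29, 2084) → Jun 6, 2084 (3229 left).
+365 (one year) → Jun 6, 2085 (2864 left).
+365 (one year) → Jun 6, 2086 (2499 left).
+365 (one year) → Jun 6, 2087 (2134 left).
+366 (one year; includes Feb 29, 2088) → Jun 6, 2088 (1768 left).
+365 (one year) → Jun 6, 2089 (1403 left).
+365 (one year) → Jun 6, 2090 (1038 left).
+365 (one year) → Jun 6, 2091 (673 left).
+366 (one year; includes Feb 29, 2092) → Jun 6, 2092 (307 left).
Jun has 30 days: +25 → Jul 1, 2092 (282 left).
Jul has 31 days: +31 → Aug 1, 2092 (251 left).
Aug has 31 days: +31 → Sep 1, 2092 (220 left).
Sep has 30 days: +30 → Oct 1, 2092 (190 left).
Oct has 31 days: +31 → Nov 1, 2092 (159 left).
Nov has 30 days: +30 → Dec 1, 2092 (129 left).
Dec has 31 days: +31 → Jan 1, 2093 (98 left).
Jan has 31 days: +31 → Feb 1, 2093 (67 left).
Feb has 28 days: +28 → Mar 1, 2093 (39 left).
Mar has 31 days: +31 → Apr 1, 2093 (8 left).
+8 → Apr 9, 2093.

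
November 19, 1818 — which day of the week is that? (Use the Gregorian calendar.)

Thursday

Doomsday rule: the anchor day for the 1800s is Friday. For year 18: 18÷12 = 1 r 6, and 6÷4 = 1, so 1+6+1 = 8.
Friday + 8 ≡ Saturday — that's 1818's doomsday.
In November the doomsday date is Nov 7.
Nov 19 is 12 days after Nov 7; 12 mod 7 = 5, so Saturday + 5 = Thursday.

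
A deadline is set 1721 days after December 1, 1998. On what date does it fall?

+365 (one year) → Dec 1, 1999 (1356 left).
+366 (one year; includes Feb 29, 2000) → Dec 1, 2000 (990 left).
+365 (one year) → Dec 1, 2001 (625 left).
+365 (one year) → Dec 1, 2002 (260 left).
Dec has 31 days: +31 → Jan 1, 2003 (229 left).
Jan has 31 days: +31 → Feb 1, 2003 (198 left).
Feb has 28 days: +28 → Mar 1, 2003 (170 left).
Mar has 31 days: +31 → Apr 1, 2003 (139 left).
Apr has 30 days: +30 → May 1, 2003 (109 left).
May has 31 days: +31 → Jun 1, 2003 (78 left).
Jun has 30 days: +30 → Jul 1, 2003 (48 left).
Jul has 31 days: +31 → Aug 1, 2003 (17 left).
+17 → Aug 18, 2003.

August 18, 2003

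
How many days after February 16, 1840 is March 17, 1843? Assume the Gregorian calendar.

Feb 16, 1840 → Feb 16, 1841: 366 days (Feb 29, 1840 is in that span).
Feb 16, 1841 → Feb 16, 1842: 365 days.
Feb 16, 1842 → Mar 16, 1842: 28 days (February has 28).
Mar 16, 1842 → Apr 16, 1842: 31 days (March has 31).
Apr 16, 1842 → May 16, 1842: 30 days (April has 30).
May 16, 1842 → Jun 16, 1842: 31 days (May has 31).
Jun 16, 1842 → Jul 16, 1842: 30 days (June has 30).
Jul 16, 1842 → Aug 16, 1842: 31 days (July has 31).
Aug 16, 1842 → Sep 16, 1842: 31 days (August has 31).
Sep 16, 1842 → Oct 16, 1842: 30 days (September has 30).
Oct 16, 1842 → Nov 16, 1842: 31 days (October has 31).
Nov 16, 1842 → Dec 16, 1842: 30 days (November has 30).
Dec 16, 1842 → Jan 16, 1843: 31 days (December has 31).
Jan 16, 1843 → Feb 16, 1843: 31 days (January has 31).
Feb 16, 1843 → Mar 16, 1843: 28 days (February has 28).
Mar 16, 1843 → Mar 17, 1843: 1 days.
Total: 1125 days.

1125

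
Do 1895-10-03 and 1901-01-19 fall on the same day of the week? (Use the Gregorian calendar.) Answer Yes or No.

From Oct 3, 1895 to Jan 19, 1901 is 1934 days.
1934 mod 7 = 2, so they are different weekdays.
(Oct 3, 1895 is a Thursday; Jan 19, 1901 is a Saturday.)

No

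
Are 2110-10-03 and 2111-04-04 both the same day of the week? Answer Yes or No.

No

From Oct 3, 2110 to Apr 4, 2111 is 183 days.
183 mod 7 = 1, so they are different weekdays.
(Oct 3, 2110 is a Friday; Apr 4, 2111 is a Saturday.)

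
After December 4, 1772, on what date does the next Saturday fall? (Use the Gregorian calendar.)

Dec 4, 1772 is a Friday.
From Friday to the next Saturday is 1 day.
Dec 4, 1772 + 1 = Dec 5, 1772.

December 5, 1772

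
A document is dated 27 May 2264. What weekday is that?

Doomsday rule: the anchor day for the 2200s is Friday. For year 64: 64÷12 = 5 r 4, and 4÷4 = 1, so 5+4+1 = 10.
Friday + 10 ≡ Monday — that's 2264's doomsday.
In May the doomsday date is May 9.
May 27 is 18 days after May 9; 18 mod 7 = 4, so Monday + 4 = Friday.

Friday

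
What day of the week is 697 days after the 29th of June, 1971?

First find the weekday of Jun 29, 1971. Doomsday rule: the anchor day for the 1900s is Wednesday. For year 71: 71÷12 = 5 r 11, and 11÷4 = 2, so 5+11+2 = 18.
Wednesday + 18 ≡ Sunday — that's 1971's doomsday.
In June the doomsday date is Jun 6.
Jun 29 is 23 days after Jun 6; 23 mod 7 = 2, so Sunday + 2 = Tuesday.
697 mod 7 = 4, so 697 days after a Tuesday is Tuesday + 4 = Saturday.

Saturday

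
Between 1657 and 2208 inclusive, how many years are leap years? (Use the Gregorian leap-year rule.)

133

Multiples of 4 in [1657,2208]: 138.
Of those, multiples of 100: 6 (not leap unless ÷400).
Multiples of 400: 1.
Leap years = 138 − 6 + 1 = 133.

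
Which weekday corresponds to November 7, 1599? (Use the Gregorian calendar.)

Doomsday rule: the anchor day for the 1500s is Wednesday. For year 99: 99÷12 = 8 r 3, and 3÷4 = 0, so 8+3+0 = 11.
Wednesday + 11 ≡ Sunday — that's 1599's doomsday.
In November the doomsday date is Nov 7.
Nov 7 is the doomsday itself: Sunday.

Sunday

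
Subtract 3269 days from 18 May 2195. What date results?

June 5, 2186

−365 (one year) → May 18, 2194 (2904 left).
−365 (one year) → May 18, 2193 (2539 left).
−365 (one year) → May 18, 2192 (2174 left).
−366 (one year; includes Feb 29, 2192) → May 18, 2191 (1808 left).
−365 (one year) → May 18, 2190 (1443 left).
−365 (one year) → May 18, 2189 (1078 left).
−365 (one year) → May 18, 2188 (713 left).
−366 (one year; includes Feb 29, 2188) → May 18, 2187 (347 left).
−18 → Apr 30, 2187 (end of Apr, 30 days; 329 left).
−30 → Mar 31, 2187 (end of Mar, 31 days; 299 left).
−31 → Feb 28, 2187 (end of Feb, 28 days; 268 left).
−28 → Jan 31, 2187 (end of Jan, 31 days; 240 left).
−31 → Dec 31, 2186 (end of Dec, 31 days; 209 left).
−31 → Nov 30, 2186 (end of Nov, 30 days; 178 left).
−30 → Oct 31, 2186 (end of Oct, 31 days; 148 left).
−31 → Sep 30, 2186 (end of Sep, 30 days; 117 left).
−30 → Aug 31, 2186 (end of Aug, 31 days; 87 left).
−31 → Jul 31, 2186 (end of Jul, 31 days; 56 left).
−31 → Jun 30, 2186 (end of Jun, 30 days; 25 left).
−25 → Jun 5, 2186.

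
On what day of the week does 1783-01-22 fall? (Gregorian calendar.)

Wednesday

Doomsday rule: the anchor day for the 1700s is Sunday. For year 83: 83÷12 = 6 r 11, and 11÷4 = 2, so 6+11+2 = 19.
Sunday + 19 ≡ Friday — that's 1783's doomsday.
In January the doomsday date is Jan 3 (1783 is not a leap year).
Jan 22 is 19 days after Jan 3; 19 mod 7 = 5, so Friday + 5 = Wednesday.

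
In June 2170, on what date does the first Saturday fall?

June 1, 2170 is a Friday.
The first Saturday is therefore June 2 (1 days later).

June 2, 2170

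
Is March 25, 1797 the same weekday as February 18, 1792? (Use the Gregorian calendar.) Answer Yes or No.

Yes

From Feb 18, 1792 to Mar 25, 1797 is 1862 days.
1862 mod 7 = 0, so they are the same weekday.
(Feb 18, 1792 is a Saturday; Mar 25, 1797 is a Saturday.)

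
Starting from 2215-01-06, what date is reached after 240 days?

September 3, 2215

Jan has 31 days: +26 → Feb 1, 2215 (214 left).
Feb has 28 days: +28 → Mar 1, 2215 (186 left).
Mar has 31 days: +31 → Apr 1, 2215 (155 left).
Apr has 30 days: +30 → May 1, 2215 (125 left).
May has 31 days: +31 → Jun 1, 2215 (94 left).
Jun has 30 days: +30 → Jul 1, 2215 (64 left).
Jul has 31 days: +31 → Aug 1, 2215 (33 left).
Aug has 31 days: +31 → Sep 1, 2215 (2 left).
+2 → Sep 3, 2215.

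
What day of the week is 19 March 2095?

January 1, 2095 is a Saturday.
Jan 1, 2095 → Feb 1, 2095: 31 days (January has 31).
Feb 1, 2095 → Mar 1, 2095: 28 days (February has 28).
Mar 1, 2095 → Mar 19, 2095: 18 days.
Total: 77 days.
77 mod 7 = 0, so Saturday + 0 = Saturday.

Saturday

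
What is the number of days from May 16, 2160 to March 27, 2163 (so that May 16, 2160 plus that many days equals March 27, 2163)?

1045

May 16, 2160 → May 16, 2161: 365 days.
May 16, 2161 → May 16, 2162: 365 days.
May 16, 2162 → Jun 16, 2162: 31 days (May has 31).
Jun 16, 2162 → Jul 16, 2162: 30 days (June has 30).
Jul 16, 2162 → Aug 16, 2162: 31 days (July has 31).
Aug 16, 2162 → Sep 16, 2162: 31 days (August has 31).
Sep 16, 2162 → Oct 16, 2162: 30 days (September has 30).
Oct 16, 2162 → Nov 16, 2162: 31 days (October has 31).
Nov 16, 2162 → Dec 16, 2162: 30 days (November has 30).
Dec 16, 2162 → Jan 16, 2163: 31 days (December has 31).
Jan 16, 2163 → Feb 16, 2163: 31 days (January has 31).
Feb 16, 2163 → Mar 16, 2163: 28 days (February has 28).
Mar 16, 2163 → Mar 27, 2163: 11 days.
Total: 1045 days.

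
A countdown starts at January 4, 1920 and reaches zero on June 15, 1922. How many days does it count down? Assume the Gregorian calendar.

893

Jan 4, 1920 → Jan 4, 1921: 366 days (Feb 29, 1920 is in that span).
Jan 4, 1921 → Jan 4, 1922: 365 days.
Jan 4, 1922 → Feb 4, 1922: 31 days (January has 31).
Feb 4, 1922 → Mar 4, 1922: 28 days (February has 28).
Mar 4, 1922 → Apr 4, 1922: 31 days (March has 31).
Apr 4, 1922 → May 4, 1922: 30 days (April has 30).
May 4, 1922 → Jun 4, 1922: 31 days (May has 31).
Jun 4, 1922 → Jun 15, 1922: 11 days.
Total: 893 days.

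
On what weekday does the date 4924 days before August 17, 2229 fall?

First find the weekday of Aug 17, 2229. Doomsday rule: the anchor day for the 2200s is Friday. For year 29: 29÷12 = 2 r 5, and 5÷4 = 1, so 2+5+1 = 8.
Friday + 8 ≡ Saturday — that's 2229's doomsday.
In August the doomsday date is Aug 8.
Aug 17 is 9 days after Aug 8; 9 mod 7 = 2, so Saturday + 2 = Monday.
4924 mod 7 = 3, so 4924 days before a Monday is Monday − 3 = Friday.

Friday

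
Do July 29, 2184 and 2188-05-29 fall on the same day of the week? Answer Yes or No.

From Jul 29, 2184 to May 29, 2188 is 1400 days.
1400 mod 7 = 0, so they are the same weekday.
(Jul 29, 2184 is a Thursday; May 29, 2188 is a Thursday.)

Yes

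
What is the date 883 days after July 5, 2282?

December 4, 2284

+365 (one year) → Jul 5, 2283 (518 left).
+366 (one year; includes Feb 29, 2284) → Jul 5, 2284 (152 left).
Jul has 31 days: +27 → Aug 1, 2284 (125 left).
Aug has 31 days: +31 → Sep 1, 2284 (94 left).
Sep has 30 days: +30 → Oct 1, 2284 (64 left).
Oct has 31 days: +31 → Nov 1, 2284 (33 left).
Nov has 30 days: +30 → Dec 1, 2284 (3 left).
+3 → Dec 4, 2284.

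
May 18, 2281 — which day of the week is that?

Doomsday rule: the anchor day for the 2200s is Friday. For year 81: 81÷12 = 6 r 9, and 9÷4 = 2, so 6+9+2 = 17.
Friday + 17 ≡ Monday — that's 2281's doomsday.
In May the doomsday date is May 9.
May 18 is 9 days after May 9; 9 mod 7 = 2, so Monday + 2 = Wednesday.

Wednesday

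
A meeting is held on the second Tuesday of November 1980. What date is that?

November 1, 1980 is a Saturday.
The first Tuesday is therefore November 4 (3 days later).
The second Tuesday is 4 + 1×7 = November 11.

November 11, 1980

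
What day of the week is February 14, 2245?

Doomsday rule: the anchor day for the 2200s is Friday. For year 45: 45÷12 = 3 r 9, and 9÷4 = 2, so 3+9+2 = 14.
Friday + 14 ≡ Friday — that's 2245's doomsday.
In February the doomsday date is Feb 28 (2245 is not a leap year).
Feb 14 is 14 days before Feb 28; 14 mod 7 = 0, so Friday − 0 = Friday.

Friday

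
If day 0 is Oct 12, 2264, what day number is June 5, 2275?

3888

Oct 12, 2264 → Oct 12, 2265: 365 days.
Oct 12, 2265 → Oct 12, 2266: 365 days.
Oct 12, 2266 → Oct 12, 2267: 365 days.
Oct 12, 2267 → Oct 12, 2268: 366 days (Feb 29, 2268 is in that span).
Oct 12, 2268 → Oct 12, 2269: 365 days.
Oct 12, 2269 → Oct 12, 2270: 365 days.
Oct 12, 2270 → Oct 12, 2271: 365 days.
Oct 12, 2271 → Oct 12, 2272: 366 days (Feb 29, 2272 is in that span).
Oct 12, 2272 → Oct 12, 2273: 365 days.
Oct 12, 2273 → Oct 12, 2274: 365 days.
Oct 12, 2274 → Nov 12, 2274: 31 days (October has 31).
Nov 12, 2274 → Dec 12, 2274: 30 days (November has 30).
Dec 12, 2274 → Jan 12, 2275: 31 days (December has 31).
Jan 12, 2275 → Feb 12, 2275: 31 days (January has 31).
Feb 12, 2275 → Mar 12, 2275: 28 days (February has 28).
Mar 12, 2275 → Apr 12, 2275: 31 days (March has 31).
Apr 12, 2275 → May 12, 2275: 30 days (April has 30).
May 12, 2275 → Jun 5, 2275: 24 days.
Total: 3888 days.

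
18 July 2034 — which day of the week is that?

Tuesday

January 1, 2034 is a Sunday.
Jan 1, 2034 → Feb 1, 2034: 31 days (January has 31).
Feb 1, 2034 → Mar 1, 2034: 28 days (February has 28).
Mar 1, 2034 → Apr 1, 2034: 31 days (March has 31).
Apr 1, 2034 → May 1, 2034: 30 days (April has 30).
May 1, 2034 → Jun 1, 2034: 31 days (May has 31).
Jun 1, 2034 → Jul 1, 2034: 30 days (June has 30).
Jul 1, 2034 → Jul 18, 2034: 17 days.
Total: 198 days.
198 mod 7 = 2, so Sunday + 2 = Tuesday.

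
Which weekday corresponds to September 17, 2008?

Doomsday rule: the anchor day for the 2000s is Tuesday. For year 08: 8÷12 = 0 r 8, and 8÷4 = 2, so 0+8+2 = 10.
Tuesday + 10 ≡ Friday — that's 2008's doomsday.
In September the doomsday date is Sep 5.
Sep 17 is 12 days after Sep 5; 12 mod 7 = 5, so Friday + 5 = Wednesday.

Wednesday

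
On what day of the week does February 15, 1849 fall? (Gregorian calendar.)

Thursday

Doomsday rule: the anchor day for the 1800s is Friday. For year 49: 49÷12 = 4 r 1, and 1÷4 = 0, so 4+1+0 = 5.
Friday + 5 ≡ Wednesday — that's 1849's doomsday.
In February the doomsday date is Feb 28 (1849 is not a leap year).
Feb 15 is 13 days before Feb 28; 13 mod 7 = 6, so Wednesday − 6 = Thursday.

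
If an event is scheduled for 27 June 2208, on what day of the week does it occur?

Monday

January 1, 2208 is a Friday.
Jan 1, 2208 → Feb 1, 2208: 31 days (January has 31).
Feb 1, 2208 → Mar 1, 2208: 29 days (February has 29).
Mar 1, 2208 → Apr 1, 2208: 31 days (March has 31).
Apr 1, 2208 → May 1, 2208: 30 days (April has 30).
May 1, 2208 → Jun 1, 2208: 31 days (May has 31).
Jun 1, 2208 → Jun 27, 2208: 26 days.
Total: 178 days.
178 mod 7 = 3, so Friday + 3 = Monday.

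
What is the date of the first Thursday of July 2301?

July 1, 2301 is a Monday.
The first Thursday is therefore July 4 (3 days later).

July 4, 2301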